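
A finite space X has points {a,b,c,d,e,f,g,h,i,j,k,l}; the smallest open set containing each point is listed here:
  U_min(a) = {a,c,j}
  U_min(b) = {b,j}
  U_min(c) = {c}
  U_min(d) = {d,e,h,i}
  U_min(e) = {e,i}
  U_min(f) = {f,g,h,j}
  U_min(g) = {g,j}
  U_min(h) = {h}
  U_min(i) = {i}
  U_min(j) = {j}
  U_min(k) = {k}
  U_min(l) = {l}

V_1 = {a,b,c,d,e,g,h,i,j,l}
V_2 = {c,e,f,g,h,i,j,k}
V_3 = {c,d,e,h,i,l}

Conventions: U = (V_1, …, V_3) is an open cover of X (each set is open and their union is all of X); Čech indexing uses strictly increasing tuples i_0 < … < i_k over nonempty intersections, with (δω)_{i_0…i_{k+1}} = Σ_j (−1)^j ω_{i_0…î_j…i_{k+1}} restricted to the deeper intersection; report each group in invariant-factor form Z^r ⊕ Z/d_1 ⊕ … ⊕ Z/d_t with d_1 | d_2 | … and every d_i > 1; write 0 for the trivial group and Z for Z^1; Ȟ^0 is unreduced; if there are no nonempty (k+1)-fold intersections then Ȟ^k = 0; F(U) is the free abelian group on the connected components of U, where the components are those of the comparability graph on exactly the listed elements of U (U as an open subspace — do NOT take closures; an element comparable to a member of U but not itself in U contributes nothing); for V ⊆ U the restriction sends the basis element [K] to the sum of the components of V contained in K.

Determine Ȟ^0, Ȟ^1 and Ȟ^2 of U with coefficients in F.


Ȟ^0 = Z^3,  Ȟ^1 = 0,  Ȟ^2 = 0

intersection data:
  V12={c,e,g,h,i,j} V13={c,d,e,h,i,l} V23={c,e,h,i}
  V123={c,e,h,i}
components per intersection:
  V1: {a,b,c,g,j} {d,e,h,i} {l}
  V2: {c} {e,i} {f,g,h,j} {k}
  V3: {c} {d,e,h,i} {l}
  V12: {c} {e,i} {g,j} {h}
  V13: {c} {d,e,h,i} {l}
  V23: {c} {e,i} {h}
  V123: {c} {e,i} {h}
C dims 10,10,3; δ0: rk 7, SNF 1^7; δ1: rk 3, SNF 1^3
Ȟ^0 = (10 − 7) − 0 = 3, so Ȟ^0 ≅ Z^3
Ȟ^1 = (10 − 3) − 7 = 0, so Ȟ^1 ≅ 0
Ȟ^2 = (3 − 0) − 3 = 0, so Ȟ^2 ≅ 0


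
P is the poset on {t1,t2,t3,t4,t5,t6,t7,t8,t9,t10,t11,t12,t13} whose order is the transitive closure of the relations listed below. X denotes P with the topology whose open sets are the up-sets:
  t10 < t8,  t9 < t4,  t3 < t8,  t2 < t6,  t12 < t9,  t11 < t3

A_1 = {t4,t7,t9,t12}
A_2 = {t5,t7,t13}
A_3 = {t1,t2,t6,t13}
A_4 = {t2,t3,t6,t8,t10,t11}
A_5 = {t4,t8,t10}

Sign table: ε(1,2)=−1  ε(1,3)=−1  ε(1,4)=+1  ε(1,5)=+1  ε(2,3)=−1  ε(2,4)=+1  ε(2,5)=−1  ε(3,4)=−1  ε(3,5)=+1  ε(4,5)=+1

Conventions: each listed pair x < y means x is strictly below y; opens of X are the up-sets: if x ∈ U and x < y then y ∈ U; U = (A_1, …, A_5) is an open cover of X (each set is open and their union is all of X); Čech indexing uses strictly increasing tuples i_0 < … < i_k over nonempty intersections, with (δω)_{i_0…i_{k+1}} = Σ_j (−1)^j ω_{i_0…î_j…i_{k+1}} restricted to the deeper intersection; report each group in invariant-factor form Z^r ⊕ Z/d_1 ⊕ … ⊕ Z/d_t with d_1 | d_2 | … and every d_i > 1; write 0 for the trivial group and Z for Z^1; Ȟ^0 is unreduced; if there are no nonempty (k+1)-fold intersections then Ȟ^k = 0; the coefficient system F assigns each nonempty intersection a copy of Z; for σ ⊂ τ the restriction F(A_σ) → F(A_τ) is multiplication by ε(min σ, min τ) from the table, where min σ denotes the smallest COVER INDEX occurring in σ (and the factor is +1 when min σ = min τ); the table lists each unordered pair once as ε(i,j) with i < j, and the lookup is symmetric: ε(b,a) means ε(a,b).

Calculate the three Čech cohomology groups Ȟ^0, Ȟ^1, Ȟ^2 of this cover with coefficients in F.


nerve simplices:
  A12={t7} A15={t4} A23={t13} A34={t2,t6} A45={t8,t10}
C dims 5,5; δ0: rk 5, SNF 1^4·2
degree 0: 5−5−0 = 0 → Ȟ^0 ≅ 0
degree 1: 5−0−5 = 0 plus torsion [2] → Ȟ^1 ≅ Z/2
degree 2: 0−0−0 = 0 → Ȟ^2 ≅ 0

Ȟ^0(U;F) ≅ 0,  Ȟ^1(U;F) ≅ Z/2,  Ȟ^2(U;F) ≅ 0


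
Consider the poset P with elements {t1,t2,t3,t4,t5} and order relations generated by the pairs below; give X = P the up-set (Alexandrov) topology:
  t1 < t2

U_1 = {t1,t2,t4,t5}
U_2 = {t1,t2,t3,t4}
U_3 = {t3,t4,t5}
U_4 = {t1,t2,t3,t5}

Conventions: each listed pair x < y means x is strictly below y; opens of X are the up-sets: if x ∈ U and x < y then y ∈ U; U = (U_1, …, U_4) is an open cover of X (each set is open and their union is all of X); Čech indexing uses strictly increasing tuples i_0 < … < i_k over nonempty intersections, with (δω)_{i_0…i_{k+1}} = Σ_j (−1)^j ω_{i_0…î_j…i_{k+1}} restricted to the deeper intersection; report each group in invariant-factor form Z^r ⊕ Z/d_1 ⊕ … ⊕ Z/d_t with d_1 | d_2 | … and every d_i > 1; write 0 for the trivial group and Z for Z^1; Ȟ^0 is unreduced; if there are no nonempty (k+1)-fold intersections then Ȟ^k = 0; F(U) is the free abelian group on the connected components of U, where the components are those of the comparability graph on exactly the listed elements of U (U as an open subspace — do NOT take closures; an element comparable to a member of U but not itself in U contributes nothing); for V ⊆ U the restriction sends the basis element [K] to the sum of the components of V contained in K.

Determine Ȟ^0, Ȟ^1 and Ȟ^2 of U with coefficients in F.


nerve simplices:
  U12={t1,t2,t4} U13={t4,t5} U14={t1,t2,t5} U23={t3,t4} U24={t1,t2,t3} U34={t3,t5}
  U123={t4} U124={t1,t2} U134={t5} U234={t3}
components per intersection:
  U1: {t1,t2} {t4} {t5}
  U2: {t1,t2} {t3} {t4}
  U3: {t3} {t4} {t5}
  U4: {t1,t2} {t3} {t5}
  U12: {t1,t2} {t4}
  U13: {t4} {t5}
  U14: {t1,t2} {t5}
  U23: {t3} {t4}
  U24: {t1,t2} {t3}
  U34: {t3} {t5}
  U123: {t4}
  U124: {t1,t2}
  U134: {t5}
  U234: {t3}
C dims 12,12,4; δ0: rk 8, SNF 1^8; δ1: rk 4, SNF 1^4
degree 0: 12−8−0 = 4 → Ȟ^0 ≅ Z^4
degree 1: 12−4−8 = 0 → Ȟ^1 ≅ 0
degree 2: 4−0−4 = 0 → Ȟ^2 ≅ 0

Ȟ^0(U;F) ≅ Z^4,  Ȟ^1(U;F) ≅ 0,  Ȟ^2(U;F) ≅ 0


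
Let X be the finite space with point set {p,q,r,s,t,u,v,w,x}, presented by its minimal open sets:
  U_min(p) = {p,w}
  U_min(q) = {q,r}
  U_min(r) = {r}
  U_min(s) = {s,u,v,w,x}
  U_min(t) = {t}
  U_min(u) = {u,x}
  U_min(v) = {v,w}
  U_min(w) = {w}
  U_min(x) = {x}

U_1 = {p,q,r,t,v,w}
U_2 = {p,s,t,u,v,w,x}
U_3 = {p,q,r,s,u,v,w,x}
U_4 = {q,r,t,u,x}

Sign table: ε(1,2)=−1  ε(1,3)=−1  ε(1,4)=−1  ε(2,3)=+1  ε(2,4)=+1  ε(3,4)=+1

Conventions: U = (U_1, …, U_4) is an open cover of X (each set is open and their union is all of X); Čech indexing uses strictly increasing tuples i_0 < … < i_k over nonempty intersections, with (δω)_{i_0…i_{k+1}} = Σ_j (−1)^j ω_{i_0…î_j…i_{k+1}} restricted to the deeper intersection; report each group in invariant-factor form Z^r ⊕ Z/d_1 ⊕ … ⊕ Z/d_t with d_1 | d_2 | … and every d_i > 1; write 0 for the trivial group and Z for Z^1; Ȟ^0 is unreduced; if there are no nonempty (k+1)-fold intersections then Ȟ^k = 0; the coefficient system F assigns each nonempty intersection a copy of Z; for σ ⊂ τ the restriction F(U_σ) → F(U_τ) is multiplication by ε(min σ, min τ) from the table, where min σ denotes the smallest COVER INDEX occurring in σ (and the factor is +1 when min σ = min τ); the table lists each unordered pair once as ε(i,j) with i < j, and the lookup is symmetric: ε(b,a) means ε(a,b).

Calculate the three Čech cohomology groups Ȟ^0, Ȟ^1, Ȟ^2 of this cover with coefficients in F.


Ȟ^0 ≅ Z,  Ȟ^1 ≅ 0,  Ȟ^2 ≅ Z

nerve of the cover:
  U12={p,t,v,w} U13={p,q,r,v,w} U14={q,r,t} U23={p,s,u,v,w,x} U24={t,u,x} U34={q,r,u,x}
  U123={p,v,w} U124={t} U134={q,r} U234={u,x}
C dims 4,6,4; δ0: rk 3, SNF 1^3; δ1: rk 3, SNF 1^3
Ȟ^0 = (4 − 3) − 0 = 1, so Ȟ^0 ≅ Z
Ȟ^1 = (6 − 3) − 3 = 0, so Ȟ^1 ≅ 0
Ȟ^2 = (4 − 0) − 3 = 1, so Ȟ^2 ≅ Z


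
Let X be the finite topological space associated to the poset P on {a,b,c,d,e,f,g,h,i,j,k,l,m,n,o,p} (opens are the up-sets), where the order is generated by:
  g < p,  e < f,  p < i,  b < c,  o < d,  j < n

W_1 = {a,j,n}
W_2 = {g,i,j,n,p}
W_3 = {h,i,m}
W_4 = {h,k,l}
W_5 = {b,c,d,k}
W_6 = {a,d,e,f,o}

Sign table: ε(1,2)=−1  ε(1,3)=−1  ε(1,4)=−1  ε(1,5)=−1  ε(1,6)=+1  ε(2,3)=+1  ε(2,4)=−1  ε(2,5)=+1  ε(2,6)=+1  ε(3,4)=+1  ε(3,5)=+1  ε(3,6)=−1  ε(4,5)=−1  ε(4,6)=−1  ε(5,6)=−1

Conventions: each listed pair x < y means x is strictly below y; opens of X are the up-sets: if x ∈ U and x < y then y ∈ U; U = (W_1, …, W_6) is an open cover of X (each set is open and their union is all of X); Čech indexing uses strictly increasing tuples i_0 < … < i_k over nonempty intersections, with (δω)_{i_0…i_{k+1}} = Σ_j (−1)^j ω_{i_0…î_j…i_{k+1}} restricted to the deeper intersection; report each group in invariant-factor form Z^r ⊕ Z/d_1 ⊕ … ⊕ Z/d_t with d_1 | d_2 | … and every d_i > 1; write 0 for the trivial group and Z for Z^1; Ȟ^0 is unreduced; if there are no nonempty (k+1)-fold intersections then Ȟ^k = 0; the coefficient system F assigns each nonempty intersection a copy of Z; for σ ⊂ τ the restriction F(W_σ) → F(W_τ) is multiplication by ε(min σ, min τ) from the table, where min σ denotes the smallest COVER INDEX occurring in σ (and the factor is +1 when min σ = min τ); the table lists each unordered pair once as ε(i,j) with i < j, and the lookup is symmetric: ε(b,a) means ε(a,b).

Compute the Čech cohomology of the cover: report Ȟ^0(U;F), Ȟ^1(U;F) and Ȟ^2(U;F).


Ȟ^0 = 0; Ȟ^1 = Z/2; Ȟ^2 = 0

nonempty overlaps:
  W12={j,n} W16={a} W23={i} W34={h} W45={k} W56={d}
C dims 6,6; δ0: rk 6, SNF 1^5·2
degree 0: 6−6−0 = 0 → Ȟ^0 ≅ 0
degree 1: 6−0−6 = 0 plus torsion [2] → Ȟ^1 ≅ Z/2
degree 2: 0−0−0 = 0 → Ȟ^2 ≅ 0


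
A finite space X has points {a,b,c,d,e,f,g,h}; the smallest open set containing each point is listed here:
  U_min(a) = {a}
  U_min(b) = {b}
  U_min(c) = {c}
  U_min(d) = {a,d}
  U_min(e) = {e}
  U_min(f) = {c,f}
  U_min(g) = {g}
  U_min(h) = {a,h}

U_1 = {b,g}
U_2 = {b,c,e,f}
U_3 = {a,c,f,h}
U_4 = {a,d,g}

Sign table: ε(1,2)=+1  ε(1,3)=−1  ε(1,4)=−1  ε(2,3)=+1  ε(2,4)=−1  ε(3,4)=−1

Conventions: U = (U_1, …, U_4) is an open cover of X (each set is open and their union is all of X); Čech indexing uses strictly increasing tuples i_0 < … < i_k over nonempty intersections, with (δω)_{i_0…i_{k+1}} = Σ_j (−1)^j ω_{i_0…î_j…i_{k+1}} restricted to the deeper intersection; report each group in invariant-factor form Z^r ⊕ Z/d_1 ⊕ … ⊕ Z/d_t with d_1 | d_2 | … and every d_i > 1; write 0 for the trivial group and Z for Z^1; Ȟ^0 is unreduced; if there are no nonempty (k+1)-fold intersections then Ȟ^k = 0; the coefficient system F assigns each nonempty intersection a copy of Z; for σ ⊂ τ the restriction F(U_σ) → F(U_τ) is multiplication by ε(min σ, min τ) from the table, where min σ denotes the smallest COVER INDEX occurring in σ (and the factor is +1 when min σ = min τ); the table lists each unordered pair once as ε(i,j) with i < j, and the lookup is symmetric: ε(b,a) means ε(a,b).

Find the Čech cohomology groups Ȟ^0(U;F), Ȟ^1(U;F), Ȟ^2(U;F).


nonempty intersections:
  U12={b} U14={g} U23={c,f} U34={a}
C dims 4,4; δ0: rk 3, SNF 1^3
Ȟ^0: (4−3)−0=1 ⇒ Z
Ȟ^1: (4−0)−3=1 ⇒ Z
Ȟ^2: (0−0)−0=0 ⇒ 0

Ȟ^0 = Z, Ȟ^1 = Z, Ȟ^2 = 0


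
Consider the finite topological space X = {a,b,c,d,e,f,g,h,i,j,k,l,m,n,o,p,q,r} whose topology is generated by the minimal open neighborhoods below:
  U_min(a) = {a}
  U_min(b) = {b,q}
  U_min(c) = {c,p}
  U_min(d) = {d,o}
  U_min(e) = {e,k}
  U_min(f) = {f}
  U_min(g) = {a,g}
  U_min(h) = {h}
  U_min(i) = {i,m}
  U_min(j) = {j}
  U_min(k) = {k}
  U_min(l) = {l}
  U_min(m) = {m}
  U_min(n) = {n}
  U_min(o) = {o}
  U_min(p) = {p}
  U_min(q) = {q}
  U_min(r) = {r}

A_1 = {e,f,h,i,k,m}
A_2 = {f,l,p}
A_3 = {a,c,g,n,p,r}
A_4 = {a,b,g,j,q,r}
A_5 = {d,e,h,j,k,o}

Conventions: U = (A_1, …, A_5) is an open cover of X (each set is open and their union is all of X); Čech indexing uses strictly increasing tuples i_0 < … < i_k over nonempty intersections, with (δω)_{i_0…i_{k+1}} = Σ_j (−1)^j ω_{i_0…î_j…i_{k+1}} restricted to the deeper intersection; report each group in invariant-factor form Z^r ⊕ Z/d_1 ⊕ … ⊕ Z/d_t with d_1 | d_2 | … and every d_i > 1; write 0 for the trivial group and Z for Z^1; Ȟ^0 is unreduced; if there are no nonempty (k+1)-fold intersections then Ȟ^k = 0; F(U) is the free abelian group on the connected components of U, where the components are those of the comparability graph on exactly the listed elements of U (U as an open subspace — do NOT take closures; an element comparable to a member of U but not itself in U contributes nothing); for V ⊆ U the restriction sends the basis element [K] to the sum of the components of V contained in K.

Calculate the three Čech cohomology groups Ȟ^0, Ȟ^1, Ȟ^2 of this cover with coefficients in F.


Ȟ^0 = Z^12,  Ȟ^1 = 0,  Ȟ^2 = 0

cover nerve:
  A12={f} A15={e,h,k} A23={p} A34={a,g,r} A45={j}
components per intersection:
  A1: {e,k} {f} {h} {i,m}
  A2: {f} {l} {p}
  A3: {a,g} {c,p} {n} {r}
  A4: {a,g} {b,q} {j} {r}
  A5: {d,o} {e,k} {h} {j}
  A12: {f}
  A15: {e,k} {h}
  A23: {p}
  A34: {a,g} {r}
  A45: {j}
C dims 19,7; δ0: rk 7, SNF 1^7
Ȟ^0: (19−7)−0=12 ⇒ Z^12
Ȟ^1: (7−0)−7=0 ⇒ 0
Ȟ^2: (0−0)−0=0 ⇒ 0


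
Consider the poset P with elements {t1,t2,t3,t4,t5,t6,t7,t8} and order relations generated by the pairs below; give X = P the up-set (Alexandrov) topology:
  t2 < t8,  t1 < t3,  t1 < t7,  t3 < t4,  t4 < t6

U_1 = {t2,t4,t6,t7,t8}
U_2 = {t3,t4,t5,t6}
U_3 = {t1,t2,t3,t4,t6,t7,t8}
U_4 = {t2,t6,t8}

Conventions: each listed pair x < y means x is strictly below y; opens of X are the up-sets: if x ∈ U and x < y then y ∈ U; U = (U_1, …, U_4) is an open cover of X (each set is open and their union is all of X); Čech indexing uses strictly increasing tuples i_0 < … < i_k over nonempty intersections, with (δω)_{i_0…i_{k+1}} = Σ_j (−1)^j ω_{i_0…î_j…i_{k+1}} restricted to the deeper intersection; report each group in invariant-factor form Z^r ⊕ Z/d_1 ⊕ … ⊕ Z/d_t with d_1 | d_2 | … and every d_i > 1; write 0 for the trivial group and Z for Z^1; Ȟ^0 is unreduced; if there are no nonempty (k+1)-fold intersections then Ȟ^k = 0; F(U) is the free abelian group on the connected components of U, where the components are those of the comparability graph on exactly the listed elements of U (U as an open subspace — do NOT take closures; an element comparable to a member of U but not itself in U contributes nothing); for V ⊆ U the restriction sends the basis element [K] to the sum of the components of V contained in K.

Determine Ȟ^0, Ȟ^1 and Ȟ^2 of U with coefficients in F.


Ȟ^0 ≅ Z^3; Ȟ^1 ≅ 0; Ȟ^2 ≅ 0

nerve of the cover:
  U12={t4,t6} U13={t2,t4,t6,t7,t8} U14={t2,t6,t8} U23={t3,t4,t6} U24={t6} U34={t2,t6,t8}
  U123={t4,t6} U124={t6} U134={t2,t6,t8} U234={t6}
  U1234={t6}
components per intersection:
  U1: {t2,t8} {t4,t6} {t7}
  U2: {t3,t4,t6} {t5}
  U3: {t1,t3,t4,t6,t7} {t2,t8}
  U4: {t2,t8} {t6}
  U12: {t4,t6}
  U13: {t2,t8} {t4,t6} {t7}
  U14: {t2,t8} {t6}
  U23: {t3,t4,t6}
  U24: {t6}
  U34: {t2,t8} {t6}
  U123: {t4,t6}
  U124: {t6}
  U134: {t2,t8} {t6}
  U234: {t6}
  U1234: {t6}
C dims 9,10,5,1; δ0: rk 6, SNF 1^6; δ1: rk 4, SNF 1^4; δ2: rk 1, SNF 1^1
Ȟ^0 = (9 − 6) − 0 = 3, so Ȟ^0 ≅ Z^3
Ȟ^1 = (10 − 4) − 6 = 0, so Ȟ^1 ≅ 0
Ȟ^2 = (5 − 1) − 4 = 0, so Ȟ^2 ≅ 0


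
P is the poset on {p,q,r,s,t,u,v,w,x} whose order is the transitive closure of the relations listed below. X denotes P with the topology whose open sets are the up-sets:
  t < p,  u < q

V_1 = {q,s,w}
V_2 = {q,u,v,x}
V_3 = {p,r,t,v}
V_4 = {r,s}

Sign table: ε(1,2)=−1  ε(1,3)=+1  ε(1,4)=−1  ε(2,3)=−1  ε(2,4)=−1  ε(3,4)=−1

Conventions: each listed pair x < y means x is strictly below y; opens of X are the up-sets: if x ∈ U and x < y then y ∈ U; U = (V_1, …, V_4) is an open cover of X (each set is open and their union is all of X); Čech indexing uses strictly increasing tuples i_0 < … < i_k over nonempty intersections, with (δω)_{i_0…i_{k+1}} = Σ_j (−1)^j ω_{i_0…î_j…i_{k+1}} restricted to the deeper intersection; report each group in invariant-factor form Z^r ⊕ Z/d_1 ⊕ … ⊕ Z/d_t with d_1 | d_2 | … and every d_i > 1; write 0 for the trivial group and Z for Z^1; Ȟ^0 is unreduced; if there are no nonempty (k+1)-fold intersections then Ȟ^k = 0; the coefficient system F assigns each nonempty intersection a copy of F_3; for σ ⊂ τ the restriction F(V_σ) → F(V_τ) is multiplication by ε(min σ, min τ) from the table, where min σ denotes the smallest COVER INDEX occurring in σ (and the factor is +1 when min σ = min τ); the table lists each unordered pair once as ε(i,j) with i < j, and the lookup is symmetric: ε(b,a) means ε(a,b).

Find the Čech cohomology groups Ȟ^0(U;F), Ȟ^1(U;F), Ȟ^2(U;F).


cover nerve:
  V12={q} V14={s} V23={v} V34={r}
C dims 4,4; δ0: rk_F3 3
Ȟ^0: (4−3)−0=1 ⇒ Z/3
Ȟ^1: (4−0)−3=1 ⇒ Z/3
Ȟ^2: (0−0)−0=0 ⇒ 0

Ȟ^0 = Z/3, Ȟ^1 = Z/3 and Ȟ^2 = 0


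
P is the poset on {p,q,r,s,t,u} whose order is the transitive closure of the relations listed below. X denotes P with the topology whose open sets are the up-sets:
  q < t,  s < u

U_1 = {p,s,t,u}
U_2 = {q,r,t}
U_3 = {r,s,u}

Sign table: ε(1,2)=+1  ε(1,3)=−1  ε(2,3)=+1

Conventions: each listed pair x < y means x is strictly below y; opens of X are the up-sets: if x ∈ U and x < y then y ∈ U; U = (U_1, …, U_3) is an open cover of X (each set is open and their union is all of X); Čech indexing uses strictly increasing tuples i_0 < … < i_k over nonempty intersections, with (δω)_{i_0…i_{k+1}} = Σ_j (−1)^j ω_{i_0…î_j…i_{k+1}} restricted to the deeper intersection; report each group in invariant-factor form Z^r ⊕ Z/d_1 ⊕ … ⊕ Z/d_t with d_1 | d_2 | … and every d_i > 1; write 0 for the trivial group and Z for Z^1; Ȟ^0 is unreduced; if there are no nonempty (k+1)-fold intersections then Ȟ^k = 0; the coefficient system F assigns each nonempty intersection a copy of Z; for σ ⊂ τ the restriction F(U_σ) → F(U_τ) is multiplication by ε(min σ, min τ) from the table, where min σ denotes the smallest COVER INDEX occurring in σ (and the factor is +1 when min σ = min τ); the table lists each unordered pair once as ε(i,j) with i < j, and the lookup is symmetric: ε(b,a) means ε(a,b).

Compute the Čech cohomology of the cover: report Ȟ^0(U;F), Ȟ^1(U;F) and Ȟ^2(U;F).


nonempty intersections:
  U12={t} U13={s,u} U23={r}
C dims 3,3; δ0: rk 3, SNF 1^2·2
Ȟ^0: (3−3)−0=0 ⇒ 0
Ȟ^1: (3−0)−3=0 plus torsion [2] ⇒ Z/2
Ȟ^2: (0−0)−0=0 ⇒ 0

Ȟ^0 ≅ 0, Ȟ^1 ≅ Z/2 and Ȟ^2 ≅ 0


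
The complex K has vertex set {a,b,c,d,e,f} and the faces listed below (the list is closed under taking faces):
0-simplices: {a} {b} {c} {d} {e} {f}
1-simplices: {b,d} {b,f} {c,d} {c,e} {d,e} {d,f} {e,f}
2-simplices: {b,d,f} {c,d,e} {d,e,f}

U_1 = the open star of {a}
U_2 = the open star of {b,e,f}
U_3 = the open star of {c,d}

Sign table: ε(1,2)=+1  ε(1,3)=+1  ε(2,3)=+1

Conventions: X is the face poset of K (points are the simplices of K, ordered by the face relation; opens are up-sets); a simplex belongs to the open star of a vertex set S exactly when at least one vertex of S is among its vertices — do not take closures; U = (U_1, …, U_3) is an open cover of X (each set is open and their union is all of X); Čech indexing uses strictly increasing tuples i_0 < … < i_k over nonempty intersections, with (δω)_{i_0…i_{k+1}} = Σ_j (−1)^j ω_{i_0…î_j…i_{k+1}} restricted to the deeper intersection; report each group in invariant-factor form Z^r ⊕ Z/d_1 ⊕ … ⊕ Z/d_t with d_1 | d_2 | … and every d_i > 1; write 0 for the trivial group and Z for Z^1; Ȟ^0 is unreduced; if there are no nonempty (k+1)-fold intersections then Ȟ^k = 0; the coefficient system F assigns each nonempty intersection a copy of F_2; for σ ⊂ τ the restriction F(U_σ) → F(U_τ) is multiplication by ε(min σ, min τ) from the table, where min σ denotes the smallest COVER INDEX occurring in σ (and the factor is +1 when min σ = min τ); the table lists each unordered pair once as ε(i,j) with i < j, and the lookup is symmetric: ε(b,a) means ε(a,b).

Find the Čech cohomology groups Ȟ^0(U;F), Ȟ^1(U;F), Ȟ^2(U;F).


nerve of the cover:
  U1={{a}} U2={{b},{e},{f},{b,d},{b,f},{c,e},{d,e},{d,f},{e,f},{b,d,f},{c,d,e},{d,e,f}} U3={{c},{d},{b,d},{c,d},{c,e},{d,e},{d,f},{b,d,f},{c,d,e},{d,e,f}}
  U23={{b,d},{c,e},{d,e},{d,f},{b,d,f},{c,d,e},{d,e,f}}
C dims 3,1; δ0: rk_F2 1
Ȟ^0 = (3 − 1) − 0 = 2, so Ȟ^0 ≅ Z/2 ⊕ Z/2
Ȟ^1 = (1 − 0) − 1 = 0, so Ȟ^1 ≅ 0
Ȟ^2 = (0 − 0) − 0 = 0, so Ȟ^2 ≅ 0

Ȟ^0(U;F) ≅ Z/2 ⊕ Z/2,  Ȟ^1(U;F) ≅ 0,  Ȟ^2(U;F) ≅ 0


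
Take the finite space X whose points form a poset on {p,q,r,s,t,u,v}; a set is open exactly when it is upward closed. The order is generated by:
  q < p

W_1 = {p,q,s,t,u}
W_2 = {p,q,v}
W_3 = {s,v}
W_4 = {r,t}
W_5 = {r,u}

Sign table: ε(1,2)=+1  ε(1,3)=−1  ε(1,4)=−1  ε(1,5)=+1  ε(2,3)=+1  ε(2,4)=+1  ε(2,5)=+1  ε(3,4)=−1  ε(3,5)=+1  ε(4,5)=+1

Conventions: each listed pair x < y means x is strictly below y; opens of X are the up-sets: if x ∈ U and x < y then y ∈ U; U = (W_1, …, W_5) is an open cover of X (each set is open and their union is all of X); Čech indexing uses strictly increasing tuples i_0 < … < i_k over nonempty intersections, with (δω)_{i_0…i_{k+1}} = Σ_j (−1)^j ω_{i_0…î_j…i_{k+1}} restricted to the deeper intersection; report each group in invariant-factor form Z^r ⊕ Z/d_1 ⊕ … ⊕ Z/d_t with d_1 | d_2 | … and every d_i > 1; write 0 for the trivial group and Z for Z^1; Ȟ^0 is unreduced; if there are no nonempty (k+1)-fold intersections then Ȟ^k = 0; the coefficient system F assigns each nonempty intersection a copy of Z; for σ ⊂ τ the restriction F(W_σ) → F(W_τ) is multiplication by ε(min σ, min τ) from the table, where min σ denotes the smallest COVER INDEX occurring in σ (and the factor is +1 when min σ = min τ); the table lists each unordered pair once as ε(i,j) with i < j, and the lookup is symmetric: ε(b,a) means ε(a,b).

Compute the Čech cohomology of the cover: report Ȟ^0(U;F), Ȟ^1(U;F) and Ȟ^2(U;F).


nerve simplices:
  W12={p,q} W13={s} W14={t} W15={u} W23={v} W45={r}
C dims 5,6; δ0: rk 5, SNF 1^4·2
degree 0: 5−5−0 = 0 → Ȟ^0 ≅ 0
degree 1: 6−0−5 = 1 plus torsion [2] → Ȟ^1 ≅ Z ⊕ Z/2
degree 2: 0−0−0 = 0 → Ȟ^2 ≅ 0

Ȟ^0 ≅ 0,  Ȟ^1 ≅ Z ⊕ Z/2,  Ȟ^2 ≅ 0


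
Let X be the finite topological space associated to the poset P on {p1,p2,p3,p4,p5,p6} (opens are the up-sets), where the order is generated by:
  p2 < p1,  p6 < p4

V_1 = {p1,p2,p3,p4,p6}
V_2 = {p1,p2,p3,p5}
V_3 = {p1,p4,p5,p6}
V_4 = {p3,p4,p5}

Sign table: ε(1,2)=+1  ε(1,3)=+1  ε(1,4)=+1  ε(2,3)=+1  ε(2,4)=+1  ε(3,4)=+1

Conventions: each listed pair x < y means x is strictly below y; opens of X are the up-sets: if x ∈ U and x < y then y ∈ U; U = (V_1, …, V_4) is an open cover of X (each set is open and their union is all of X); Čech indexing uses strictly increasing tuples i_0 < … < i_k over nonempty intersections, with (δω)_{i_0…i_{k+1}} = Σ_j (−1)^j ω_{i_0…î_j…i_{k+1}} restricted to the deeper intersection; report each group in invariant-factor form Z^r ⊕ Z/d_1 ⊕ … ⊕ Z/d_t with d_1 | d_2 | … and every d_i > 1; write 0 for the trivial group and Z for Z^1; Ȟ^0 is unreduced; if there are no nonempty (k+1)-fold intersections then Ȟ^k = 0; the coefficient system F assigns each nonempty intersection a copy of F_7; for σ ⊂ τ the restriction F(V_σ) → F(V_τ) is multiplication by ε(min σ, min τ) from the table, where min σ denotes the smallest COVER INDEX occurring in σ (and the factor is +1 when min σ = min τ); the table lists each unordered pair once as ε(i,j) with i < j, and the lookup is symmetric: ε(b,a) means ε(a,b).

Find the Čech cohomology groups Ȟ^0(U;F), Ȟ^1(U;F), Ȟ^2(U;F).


Ȟ^0 ≅ Z/7, Ȟ^1 ≅ 0 and Ȟ^2 ≅ Z/7

cover nerve:
  V12={p1,p2,p3} V13={p1,p4,p6} V14={p3,p4} V23={p1,p5} V24={p3,p5} V34={p4,p5}
  V123={p1} V124={p3} V134={p4} V234={p5}
C dims 4,6,4; δ0: rk_F7 3; δ1: rk_F7 3
Ȟ^0: (4−3)−0=1 ⇒ Z/7
Ȟ^1: (6−3)−3=0 ⇒ 0
Ȟ^2: (4−0)−3=1 ⇒ Z/7


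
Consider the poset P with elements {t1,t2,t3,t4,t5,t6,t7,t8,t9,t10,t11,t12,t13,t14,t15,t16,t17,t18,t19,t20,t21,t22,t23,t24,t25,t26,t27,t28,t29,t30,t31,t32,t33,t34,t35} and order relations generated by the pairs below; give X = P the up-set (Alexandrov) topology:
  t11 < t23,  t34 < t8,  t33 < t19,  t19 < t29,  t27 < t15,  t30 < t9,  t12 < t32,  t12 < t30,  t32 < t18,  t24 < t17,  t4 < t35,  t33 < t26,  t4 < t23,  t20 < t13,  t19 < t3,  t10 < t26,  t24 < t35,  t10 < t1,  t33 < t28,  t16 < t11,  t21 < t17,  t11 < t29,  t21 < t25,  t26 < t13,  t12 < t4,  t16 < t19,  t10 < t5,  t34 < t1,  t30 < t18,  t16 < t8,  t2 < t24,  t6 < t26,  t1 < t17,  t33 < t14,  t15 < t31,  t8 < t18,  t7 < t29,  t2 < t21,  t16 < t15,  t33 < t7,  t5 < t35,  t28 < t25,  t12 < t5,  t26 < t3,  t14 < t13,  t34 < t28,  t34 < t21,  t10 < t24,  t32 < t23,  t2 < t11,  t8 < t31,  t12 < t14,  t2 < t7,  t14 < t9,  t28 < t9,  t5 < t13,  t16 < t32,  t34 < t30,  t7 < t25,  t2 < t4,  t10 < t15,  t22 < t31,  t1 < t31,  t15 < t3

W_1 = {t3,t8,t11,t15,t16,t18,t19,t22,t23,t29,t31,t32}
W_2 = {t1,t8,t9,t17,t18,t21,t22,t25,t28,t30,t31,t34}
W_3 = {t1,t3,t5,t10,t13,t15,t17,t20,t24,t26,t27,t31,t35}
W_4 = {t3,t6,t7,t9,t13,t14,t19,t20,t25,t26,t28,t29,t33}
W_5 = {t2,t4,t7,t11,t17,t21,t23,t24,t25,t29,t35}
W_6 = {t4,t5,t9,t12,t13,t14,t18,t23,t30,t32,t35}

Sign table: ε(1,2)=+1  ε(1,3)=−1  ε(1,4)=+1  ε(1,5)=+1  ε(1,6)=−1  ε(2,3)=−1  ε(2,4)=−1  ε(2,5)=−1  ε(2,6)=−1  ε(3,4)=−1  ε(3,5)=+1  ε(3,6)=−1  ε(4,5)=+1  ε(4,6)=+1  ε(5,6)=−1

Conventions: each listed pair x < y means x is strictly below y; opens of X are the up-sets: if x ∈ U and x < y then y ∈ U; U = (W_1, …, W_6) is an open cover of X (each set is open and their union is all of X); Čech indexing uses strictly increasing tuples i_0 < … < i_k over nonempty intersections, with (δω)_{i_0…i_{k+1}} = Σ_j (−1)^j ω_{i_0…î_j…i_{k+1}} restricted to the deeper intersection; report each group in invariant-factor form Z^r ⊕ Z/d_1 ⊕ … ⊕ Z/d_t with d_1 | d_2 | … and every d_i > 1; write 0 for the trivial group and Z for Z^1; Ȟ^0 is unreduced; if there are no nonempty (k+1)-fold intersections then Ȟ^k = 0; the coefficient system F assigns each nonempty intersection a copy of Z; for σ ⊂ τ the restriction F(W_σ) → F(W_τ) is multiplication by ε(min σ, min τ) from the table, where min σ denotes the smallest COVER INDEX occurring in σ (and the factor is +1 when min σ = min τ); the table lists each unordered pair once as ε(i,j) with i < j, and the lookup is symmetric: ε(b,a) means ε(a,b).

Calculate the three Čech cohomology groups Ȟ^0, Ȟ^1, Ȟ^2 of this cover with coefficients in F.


Ȟ^0(U;F) ≅ 0,  Ȟ^1(U;F) ≅ Z/2,  Ȟ^2(U;F) ≅ Z

nonempty overlaps:
  W12={t8,t18,t22,t31} W13={t3,t15,t31} W14={t3,t19,t29} W15={t11,t23,t29} W16={t18,t23,t32} W23={t1,t17,t31} W24={t9,t25,t28} W25={t17,t21,t25} W26={t9,t18,t30} W34={t3,t13,t20,t26} W35={t17,t24,t35} W36={t5,t13,t35} W45={t7,t25,t29} W46={t9,t13,t14} W56={t4,t23,t35}
  W123={t31} W126={t18} W134={t3} W145={t29} W156={t23} W235={t17} W245={t25} W246={t9} W346={t13} W356={t35}
C dims 6,15,10; δ0: rk 6, SNF 1^5·2; δ1: rk 9, SNF 1^9
degree 0: 6−6−0 = 0 → Ȟ^0 ≅ 0
degree 1: 15−9−6 = 0 plus torsion [2] → Ȟ^1 ≅ Z/2
degree 2: 10−0−9 = 1 → Ȟ^2 ≅ Z


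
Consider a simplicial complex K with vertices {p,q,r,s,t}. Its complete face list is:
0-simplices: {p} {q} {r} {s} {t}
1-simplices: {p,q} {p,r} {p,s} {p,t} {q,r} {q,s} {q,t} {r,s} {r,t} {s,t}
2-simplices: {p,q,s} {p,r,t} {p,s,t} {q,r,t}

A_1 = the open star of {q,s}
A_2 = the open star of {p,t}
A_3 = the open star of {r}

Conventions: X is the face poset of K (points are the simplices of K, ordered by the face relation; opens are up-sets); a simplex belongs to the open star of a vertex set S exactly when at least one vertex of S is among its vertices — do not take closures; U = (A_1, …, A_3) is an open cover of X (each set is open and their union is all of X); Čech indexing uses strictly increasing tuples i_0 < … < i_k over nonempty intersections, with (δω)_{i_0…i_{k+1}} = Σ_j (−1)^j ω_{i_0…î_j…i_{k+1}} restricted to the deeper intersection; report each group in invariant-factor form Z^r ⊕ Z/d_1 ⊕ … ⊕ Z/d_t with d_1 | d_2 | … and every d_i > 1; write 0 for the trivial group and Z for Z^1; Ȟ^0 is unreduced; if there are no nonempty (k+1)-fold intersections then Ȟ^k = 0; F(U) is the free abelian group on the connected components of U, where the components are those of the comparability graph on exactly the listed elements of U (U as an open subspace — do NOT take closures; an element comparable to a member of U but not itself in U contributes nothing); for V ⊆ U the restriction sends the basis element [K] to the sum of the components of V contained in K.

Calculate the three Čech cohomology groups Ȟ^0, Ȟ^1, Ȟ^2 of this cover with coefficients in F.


Ȟ^0(U;F) ≅ Z; Ȟ^1(U;F) ≅ Z^2; Ȟ^2(U;F) ≅ 0

nonempty overlaps:
  A1={{q},{s},{p,q},{p,s},{q,r},{q,s},{q,t},{r,s},{s,t},{p,q,s},{p,s,t},{q,r,t}} A2={{p},{t},{p,q},{p,r},{p,s},{p,t},{q,t},{r,t},{s,t},{p,q,s},{p,r,t},{p,s,t},{q,r,t}} A3={{r},{p,r},{q,r},{r,s},{r,t},{p,r,t},{q,r,t}}
  A12={{p,q},{p,s},{q,t},{s,t},{p,q,s},{p,s,t},{q,r,t}} A13={{q,r},{r,s},{q,r,t}} A23={{p,r},{r,t},{p,r,t},{q,r,t}}
  A123={{q,r,t}}
components per intersection:
  A1: {{q},{s},{p,q},{p,s},{q,r},{q,s},{q,t},{r,s},{s,t},{p,q,s},{p,s,t},{q,r,t}}
  A2: {{p},{t},{p,q},{p,r},{p,s},{p,t},{q,t},{r,t},{s,t},{p,q,s},{p,r,t},{p,s,t},{q,r,t}}
  A3: {{r},{p,r},{q,r},{r,s},{r,t},{p,r,t},{q,r,t}}
  A12: {{p,q},{p,s},{s,t},{p,q,s},{p,s,t}} {{q,t},{q,r,t}}
  A13: {{q,r},{q,r,t}} {{r,s}}
  A23: {{p,r},{r,t},{p,r,t},{q,r,t}}
  A123: {{q,r,t}}
C dims 3,5,1; δ0: rk 2, SNF 1^2; δ1: rk 1, SNF 1^1
degree 0: 3−2−0 = 1 → Ȟ^0 ≅ Z
degree 1: 5−1−2 = 2 → Ȟ^1 ≅ Z^2
degree 2: 1−0−1 = 0 → Ȟ^2 ≅ 0


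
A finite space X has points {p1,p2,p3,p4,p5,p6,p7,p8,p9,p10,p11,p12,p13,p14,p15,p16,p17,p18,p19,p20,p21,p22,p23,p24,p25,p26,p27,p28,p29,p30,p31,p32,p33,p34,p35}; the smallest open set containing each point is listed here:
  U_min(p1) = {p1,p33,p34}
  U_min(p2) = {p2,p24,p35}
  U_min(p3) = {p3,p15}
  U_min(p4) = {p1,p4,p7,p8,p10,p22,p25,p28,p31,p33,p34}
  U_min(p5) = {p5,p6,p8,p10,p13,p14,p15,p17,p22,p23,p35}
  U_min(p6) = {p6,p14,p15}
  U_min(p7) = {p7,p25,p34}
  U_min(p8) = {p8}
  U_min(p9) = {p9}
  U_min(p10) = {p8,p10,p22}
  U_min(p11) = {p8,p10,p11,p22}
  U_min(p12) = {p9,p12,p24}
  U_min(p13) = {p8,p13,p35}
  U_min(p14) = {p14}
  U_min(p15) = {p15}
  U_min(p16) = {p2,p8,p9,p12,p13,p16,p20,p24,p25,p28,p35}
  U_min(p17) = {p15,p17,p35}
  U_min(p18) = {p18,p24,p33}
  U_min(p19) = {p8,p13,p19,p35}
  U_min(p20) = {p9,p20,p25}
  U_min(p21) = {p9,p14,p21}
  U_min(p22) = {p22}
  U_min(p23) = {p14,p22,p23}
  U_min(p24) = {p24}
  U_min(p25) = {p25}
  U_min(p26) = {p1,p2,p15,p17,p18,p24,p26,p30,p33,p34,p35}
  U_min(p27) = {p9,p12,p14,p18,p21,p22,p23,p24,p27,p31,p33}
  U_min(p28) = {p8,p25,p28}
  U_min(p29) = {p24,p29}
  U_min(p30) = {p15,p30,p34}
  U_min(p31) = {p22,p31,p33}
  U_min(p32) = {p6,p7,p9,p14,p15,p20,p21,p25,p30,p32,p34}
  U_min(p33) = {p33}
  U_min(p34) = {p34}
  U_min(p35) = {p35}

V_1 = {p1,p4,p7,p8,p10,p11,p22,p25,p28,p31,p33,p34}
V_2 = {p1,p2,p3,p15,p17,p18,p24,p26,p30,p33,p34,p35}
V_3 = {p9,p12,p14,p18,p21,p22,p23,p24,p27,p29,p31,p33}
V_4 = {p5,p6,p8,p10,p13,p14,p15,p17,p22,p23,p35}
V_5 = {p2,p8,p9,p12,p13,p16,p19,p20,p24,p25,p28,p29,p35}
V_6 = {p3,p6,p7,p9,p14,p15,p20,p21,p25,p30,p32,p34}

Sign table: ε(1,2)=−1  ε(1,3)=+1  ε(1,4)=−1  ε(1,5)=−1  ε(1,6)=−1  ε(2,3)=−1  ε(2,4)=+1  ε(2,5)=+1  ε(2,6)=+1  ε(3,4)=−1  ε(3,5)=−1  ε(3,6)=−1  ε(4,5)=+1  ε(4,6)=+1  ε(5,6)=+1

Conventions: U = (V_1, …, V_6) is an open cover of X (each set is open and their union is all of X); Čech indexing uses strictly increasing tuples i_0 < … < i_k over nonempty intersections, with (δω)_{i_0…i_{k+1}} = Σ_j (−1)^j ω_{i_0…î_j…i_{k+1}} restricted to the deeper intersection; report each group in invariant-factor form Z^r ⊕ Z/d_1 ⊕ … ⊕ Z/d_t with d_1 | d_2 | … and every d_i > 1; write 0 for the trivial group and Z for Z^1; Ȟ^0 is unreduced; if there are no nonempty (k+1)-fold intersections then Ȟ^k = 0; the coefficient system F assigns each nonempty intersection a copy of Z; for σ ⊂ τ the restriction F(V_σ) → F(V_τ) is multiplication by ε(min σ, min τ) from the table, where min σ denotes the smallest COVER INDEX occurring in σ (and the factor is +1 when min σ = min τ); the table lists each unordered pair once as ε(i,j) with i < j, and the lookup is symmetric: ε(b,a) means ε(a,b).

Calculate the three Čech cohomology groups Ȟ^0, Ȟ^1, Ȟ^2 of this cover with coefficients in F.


nerve of the cover:
  V12={p1,p33,p34} V13={p22,p31,p33} V14={p8,p10,p22} V15={p8,p25,p28} V16={p7,p25,p34} V23={p18,p24,p33} V24={p15,p17,p35} V25={p2,p24,p35} V26={p3,p15,p30,p34} V34={p14,p22,p23} V35={p9,p12,p24,p29} V36={p9,p14,p21} V45={p8,p13,p35} V46={p6,p14,p15} V56={p9,p20,p25}
  V123={p33} V126={p34} V134={p22} V145={p8} V156={p25} V235={p24} V245={p35} V246={p15} V346={p14} V356={p9}
C dims 6,15,10; δ0: rk 5, SNF 1^5; δ1: rk 10, SNF 1^9·2
Ȟ^0 = (6 − 5) − 0 = 1, so Ȟ^0 ≅ Z
Ȟ^1 = (15 − 10) − 5 = 0, so Ȟ^1 ≅ 0
Ȟ^2 = (10 − 0) − 10 = 0 plus torsion [2], so Ȟ^2 ≅ Z/2

Ȟ^0(U;F) ≅ Z, Ȟ^1(U;F) ≅ 0 and Ȟ^2(U;F) ≅ Z/2


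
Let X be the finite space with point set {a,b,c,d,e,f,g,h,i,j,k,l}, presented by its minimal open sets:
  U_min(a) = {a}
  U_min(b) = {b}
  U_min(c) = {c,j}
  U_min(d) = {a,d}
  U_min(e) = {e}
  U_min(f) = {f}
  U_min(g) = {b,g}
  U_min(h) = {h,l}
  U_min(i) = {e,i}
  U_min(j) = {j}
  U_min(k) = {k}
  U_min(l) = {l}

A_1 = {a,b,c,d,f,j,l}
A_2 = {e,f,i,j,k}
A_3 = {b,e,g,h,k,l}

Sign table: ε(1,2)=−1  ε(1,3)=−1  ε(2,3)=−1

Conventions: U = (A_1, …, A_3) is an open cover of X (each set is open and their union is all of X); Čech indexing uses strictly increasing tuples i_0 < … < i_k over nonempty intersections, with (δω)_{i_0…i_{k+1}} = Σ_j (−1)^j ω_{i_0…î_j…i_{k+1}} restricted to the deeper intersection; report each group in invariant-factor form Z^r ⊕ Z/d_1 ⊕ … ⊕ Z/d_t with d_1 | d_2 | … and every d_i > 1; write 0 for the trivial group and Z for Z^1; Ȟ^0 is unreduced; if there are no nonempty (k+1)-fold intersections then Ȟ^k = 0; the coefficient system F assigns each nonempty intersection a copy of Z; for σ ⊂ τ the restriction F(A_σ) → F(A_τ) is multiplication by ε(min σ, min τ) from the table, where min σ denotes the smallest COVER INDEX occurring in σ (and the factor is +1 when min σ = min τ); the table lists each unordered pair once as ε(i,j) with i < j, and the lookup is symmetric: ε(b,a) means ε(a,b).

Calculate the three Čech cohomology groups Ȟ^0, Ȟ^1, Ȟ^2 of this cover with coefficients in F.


nonempty intersections:
  A12={f,j} A13={b,l} A23={e,k}
C dims 3,3; δ0: rk 3, SNF 1^2·2
Ȟ^0: (3−3)−0=0 ⇒ 0
Ȟ^1: (3−0)−3=0 plus torsion [2] ⇒ Z/2
Ȟ^2: (0−0)−0=0 ⇒ 0

Ȟ^0 ≅ 0, Ȟ^1 ≅ Z/2, Ȟ^2 ≅ 0


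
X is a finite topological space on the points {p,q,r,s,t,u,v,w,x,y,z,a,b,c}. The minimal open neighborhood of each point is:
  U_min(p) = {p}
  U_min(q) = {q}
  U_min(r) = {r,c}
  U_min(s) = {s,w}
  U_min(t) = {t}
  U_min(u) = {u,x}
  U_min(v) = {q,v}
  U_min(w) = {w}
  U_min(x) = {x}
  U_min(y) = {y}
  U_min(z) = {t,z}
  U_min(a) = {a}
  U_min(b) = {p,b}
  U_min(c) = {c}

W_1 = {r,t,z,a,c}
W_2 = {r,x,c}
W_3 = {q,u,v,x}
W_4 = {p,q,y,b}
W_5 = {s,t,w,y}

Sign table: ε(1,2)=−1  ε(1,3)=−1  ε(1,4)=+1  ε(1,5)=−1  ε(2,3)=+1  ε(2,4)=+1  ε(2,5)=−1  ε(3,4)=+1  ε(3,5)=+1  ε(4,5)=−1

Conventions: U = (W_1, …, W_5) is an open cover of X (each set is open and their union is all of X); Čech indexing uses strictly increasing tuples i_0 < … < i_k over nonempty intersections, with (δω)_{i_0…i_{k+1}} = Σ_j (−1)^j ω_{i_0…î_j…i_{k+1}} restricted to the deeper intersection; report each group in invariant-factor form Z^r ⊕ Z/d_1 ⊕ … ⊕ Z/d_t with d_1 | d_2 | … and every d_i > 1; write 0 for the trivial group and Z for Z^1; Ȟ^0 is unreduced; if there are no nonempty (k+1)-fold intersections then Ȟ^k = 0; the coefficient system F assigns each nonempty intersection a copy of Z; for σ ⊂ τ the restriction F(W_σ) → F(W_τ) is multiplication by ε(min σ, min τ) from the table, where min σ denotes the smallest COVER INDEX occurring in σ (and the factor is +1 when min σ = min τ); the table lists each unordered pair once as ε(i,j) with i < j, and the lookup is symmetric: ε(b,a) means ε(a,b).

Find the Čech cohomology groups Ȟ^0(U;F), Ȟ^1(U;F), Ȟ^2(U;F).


Ȟ^0 ≅ 0; Ȟ^1 ≅ Z/2; Ȟ^2 ≅ 0

intersection data:
  W12={r,c} W15={t} W23={x} W34={q} W45={y}
C dims 5,5; δ0: rk 5, SNF 1^4·2
Ȟ^0 = (5 − 5) − 0 = 0, so Ȟ^0 ≅ 0
Ȟ^1 = (5 − 0) − 5 = 0 plus torsion [2], so Ȟ^1 ≅ Z/2
Ȟ^2 = (0 − 0) − 0 = 0, so Ȟ^2 ≅ 0


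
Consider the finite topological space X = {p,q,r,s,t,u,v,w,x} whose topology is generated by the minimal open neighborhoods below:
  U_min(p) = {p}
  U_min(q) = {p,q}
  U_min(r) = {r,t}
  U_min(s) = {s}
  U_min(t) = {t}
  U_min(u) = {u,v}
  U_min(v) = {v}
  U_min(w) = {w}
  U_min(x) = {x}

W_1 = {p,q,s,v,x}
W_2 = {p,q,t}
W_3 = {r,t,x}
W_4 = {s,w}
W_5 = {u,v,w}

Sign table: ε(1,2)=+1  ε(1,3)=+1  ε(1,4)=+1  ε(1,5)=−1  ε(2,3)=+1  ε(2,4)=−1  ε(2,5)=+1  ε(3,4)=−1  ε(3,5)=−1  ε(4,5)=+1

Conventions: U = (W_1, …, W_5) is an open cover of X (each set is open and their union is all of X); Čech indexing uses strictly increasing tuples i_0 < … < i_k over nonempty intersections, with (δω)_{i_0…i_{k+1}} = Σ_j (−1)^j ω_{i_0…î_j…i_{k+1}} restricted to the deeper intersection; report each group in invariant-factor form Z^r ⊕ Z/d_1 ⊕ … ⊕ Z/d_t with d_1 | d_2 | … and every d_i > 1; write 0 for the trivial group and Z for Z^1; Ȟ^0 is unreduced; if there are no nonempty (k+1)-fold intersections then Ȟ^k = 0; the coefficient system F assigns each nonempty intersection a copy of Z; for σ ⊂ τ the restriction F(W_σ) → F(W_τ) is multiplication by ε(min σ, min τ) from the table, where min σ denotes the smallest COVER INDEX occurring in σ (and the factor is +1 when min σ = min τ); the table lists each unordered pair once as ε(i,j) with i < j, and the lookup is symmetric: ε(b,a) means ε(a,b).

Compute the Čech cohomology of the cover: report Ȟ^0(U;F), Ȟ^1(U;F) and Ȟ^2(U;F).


nonempty intersections:
  W12={p,q} W13={x} W14={s} W15={v} W23={t} W45={w}
C dims 5,6; δ0: rk 5, SNF 1^4·2
Ȟ^0: (5−5)−0=0 ⇒ 0
Ȟ^1: (6−0)−5=1 plus torsion [2] ⇒ Z ⊕ Z/2
Ȟ^2: (0−0)−0=0 ⇒ 0

Ȟ^0(U;F) ≅ 0,  Ȟ^1(U;F) ≅ Z ⊕ Z/2,  Ȟ^2(U;F) ≅ 0


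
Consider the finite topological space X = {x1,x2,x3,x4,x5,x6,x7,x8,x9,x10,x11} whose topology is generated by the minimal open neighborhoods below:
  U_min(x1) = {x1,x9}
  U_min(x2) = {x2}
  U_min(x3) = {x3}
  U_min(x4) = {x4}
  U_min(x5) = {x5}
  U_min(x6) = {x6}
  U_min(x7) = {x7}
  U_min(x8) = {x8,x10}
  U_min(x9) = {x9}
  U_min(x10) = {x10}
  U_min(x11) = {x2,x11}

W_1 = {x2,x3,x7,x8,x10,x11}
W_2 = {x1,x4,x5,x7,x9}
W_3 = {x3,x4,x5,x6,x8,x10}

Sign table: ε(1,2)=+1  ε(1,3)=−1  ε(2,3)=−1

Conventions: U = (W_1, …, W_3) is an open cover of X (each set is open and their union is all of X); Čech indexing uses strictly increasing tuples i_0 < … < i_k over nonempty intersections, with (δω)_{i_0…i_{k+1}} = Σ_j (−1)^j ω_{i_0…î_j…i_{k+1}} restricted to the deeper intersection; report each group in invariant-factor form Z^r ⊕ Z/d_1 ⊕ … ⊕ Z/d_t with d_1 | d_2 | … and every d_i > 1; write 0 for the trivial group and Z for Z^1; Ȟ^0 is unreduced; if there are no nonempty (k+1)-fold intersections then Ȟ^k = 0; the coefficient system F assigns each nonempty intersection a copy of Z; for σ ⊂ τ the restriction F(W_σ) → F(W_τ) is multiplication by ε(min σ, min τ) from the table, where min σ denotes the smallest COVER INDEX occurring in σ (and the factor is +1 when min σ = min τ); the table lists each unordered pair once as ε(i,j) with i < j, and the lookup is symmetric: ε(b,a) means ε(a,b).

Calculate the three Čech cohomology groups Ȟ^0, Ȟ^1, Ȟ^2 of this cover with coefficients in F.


Ȟ^0 ≅ Z, Ȟ^1 ≅ Z, Ȟ^2 ≅ 0

nonempty intersections:
  W12={x7} W13={x3,x8,x10} W23={x4,x5}
C dims 3,3; δ0: rk 2, SNF 1^2
Ȟ^0: (3−2)−0=1 ⇒ Z
Ȟ^1: (3−0)−2=1 ⇒ Z
Ȟ^2: (0−0)−0=0 ⇒ 0
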